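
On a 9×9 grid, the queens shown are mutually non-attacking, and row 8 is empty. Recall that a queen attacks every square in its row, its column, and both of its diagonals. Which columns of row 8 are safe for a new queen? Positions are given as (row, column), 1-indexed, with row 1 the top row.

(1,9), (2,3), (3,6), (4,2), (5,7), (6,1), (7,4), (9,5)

columns 8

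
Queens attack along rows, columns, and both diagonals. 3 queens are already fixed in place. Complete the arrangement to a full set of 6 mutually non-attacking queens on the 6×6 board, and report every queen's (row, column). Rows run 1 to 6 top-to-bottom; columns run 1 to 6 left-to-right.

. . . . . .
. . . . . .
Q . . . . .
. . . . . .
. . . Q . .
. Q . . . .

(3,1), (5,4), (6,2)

Row 1: attacked by (3,1)→{1,3}; (5,4)→{4}; (6,2)→{2}. Safe: 5, 6. Place at column 5.
Row 2: attacked by (1,5)→{4,5,6}; (3,1)→{1,2}; (5,4)→{1,4}; (6,2)→{2,6}. Safe: 3. Place at column 3.
Row 4: attacked by (1,5)→{2,5}; (2,3)→{1,3,5}; (3,1)→{1,2}; (5,4)→{3,4,5}; (6,2)→{2,4}. Safe: 6. Place at column 6.
Columns [5, 3, 1, 6, 4, 2], r−c [-4, -1, 2, -2, 1, 4], r+c [6, 5, 4, 10, 9, 8] are all distinct, so no two queens attack.

(1,5) (2,3) (3,1) (4,6) (5,4) (6,2)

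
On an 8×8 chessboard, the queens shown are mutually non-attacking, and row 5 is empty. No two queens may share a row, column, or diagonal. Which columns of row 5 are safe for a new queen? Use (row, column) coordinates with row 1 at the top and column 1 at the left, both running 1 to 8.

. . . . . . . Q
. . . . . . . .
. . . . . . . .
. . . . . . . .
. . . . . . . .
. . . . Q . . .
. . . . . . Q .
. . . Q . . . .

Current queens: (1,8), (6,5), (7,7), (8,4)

(1,8) attacks row 5 at column 8 and diagonals 4.
(6,5) attacks row 5 at column 5 and diagonals 4, 6.
(7,7) attacks row 5 at column 7 and diagonals 5.
(8,4) attacks row 5 at column 4 and diagonals 1, 7.
Attacked columns: {1, 4, 5, 6, 7, 8}. Safe: {2, 3}.

columns 2, 3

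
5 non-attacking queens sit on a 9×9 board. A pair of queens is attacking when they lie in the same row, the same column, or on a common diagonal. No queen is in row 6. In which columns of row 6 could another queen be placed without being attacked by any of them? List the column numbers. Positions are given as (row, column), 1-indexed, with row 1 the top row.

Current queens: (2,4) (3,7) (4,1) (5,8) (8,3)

columns 2, 6

(2,4) attacks row 6 at column 4 and diagonals 8.
(3,7) attacks row 6 at column 7 and diagonals 4.
(4,1) attacks row 6 at column 1 and diagonals 3.
(5,8) attacks row 6 at column 8 and diagonals 7, 9.
(8,3) attacks row 6 at column 3 and diagonals 1, 5.
Attacked columns: {1, 3, 4, 5, 7, 8, 9}. Safe: {2, 6}.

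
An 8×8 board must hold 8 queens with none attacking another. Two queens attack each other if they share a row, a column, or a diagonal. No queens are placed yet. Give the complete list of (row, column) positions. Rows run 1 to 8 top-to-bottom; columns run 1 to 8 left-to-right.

(1,1) (2,5) (3,8) (4,6) (5,3) (6,7) (7,2) (8,4)

Row 1: Safe: 1, 2, 3, 4, 5, 6, 7, 8. Place at column 1.
Row 2: attacked by (1,1)→{1,2}. Safe: 3, 4, 5, 6, 7, 8. Place at column 5.
Row 3: attacked by (1,1)→{1,3}; (2,5)→{4,5,6}. Safe: 2, 7, 8. Place at column 8.
Row 4: attacked by (1,1)→{1,4}; (2,5)→{3,5,7}; (3,8)→{7,8}. Safe: 2, 6. Place at column 6.
Row 5: attacked by (1,1)→{1,5}; (2,5)→{2,5,8}; (3,8)→{6,8}; (4,6)→{5,6,7}. Safe: 3, 4. Place at column 3.
Row 6: attacked by (1,1)→{1,6}; (2,5)→{1,5}; (3,8)→{5,8}; (4,6)→{4,6,8}; (5,3)→{2,3,4}. Safe: 7. Place at column 7.
Row 7: attacked by (1,1)→{1,7}; (2,5)→{5}; (3,8)→{4,8}; (4,6)→{3,6}; (5,3)→{1,3,5}; (6,7)→{6,7,8}. Safe: 2. Place at column 2.
Row 8: attacked by (1,1)→{1,8}; (2,5)→{5}; (3,8)→{3,8}; (4,6)→{2,6}; (5,3)→{3,6}; (6,7)→{5,7}; (7,2)→{1,2,3}. Safe: 4. Place at column 4.
Columns [1, 5, 8, 6, 3, 7, 2, 4], r−c [0, -3, -5, -2, 2, -1, 5, 4], r+c [2, 7, 11, 10, 8, 13, 9, 12] are all distinct, so no two queens attack.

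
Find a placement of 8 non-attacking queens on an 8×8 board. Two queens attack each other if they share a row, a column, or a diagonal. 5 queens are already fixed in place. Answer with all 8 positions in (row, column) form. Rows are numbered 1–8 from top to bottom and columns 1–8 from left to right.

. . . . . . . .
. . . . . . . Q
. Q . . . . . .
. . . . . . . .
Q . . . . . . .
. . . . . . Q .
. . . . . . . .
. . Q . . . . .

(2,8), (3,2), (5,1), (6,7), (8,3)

(1,6) (2,8) (3,2) (4,4) (5,1) (6,7) (7,5) (8,3)

Row 1: attacked by (2,8)→{7,8}; (3,2)→{2,4}; (5,1)→{1,5}; (6,7)→{2,7}; (8,3)→{3}. Safe: 6. Place at column 6.
Row 4: attacked by (1,6)→{3,6}; (2,8)→{6,8}; (3,2)→{1,2,3}; (5,1)→{1,2}; (6,7)→{5,7}; (8,3)→{3,7}. Safe: 4. Place at column 4.
Row 7: attacked by (1,6)→{6}; (2,8)→{3,8}; (3,2)→{2,6}; (4,4)→{1,4,7}; (5,1)→{1,3}; (6,7)→{6,7,8}; (8,3)→{2,3,4}. Safe: 5. Place at column 5.
Columns [6, 8, 2, 4, 1, 7, 5, 3], r−c [-5, -6, 1, 0, 4, -1, 2, 5], r+c [7, 10, 5, 8, 6, 13, 12, 11] are all distinct, so no two queens attack.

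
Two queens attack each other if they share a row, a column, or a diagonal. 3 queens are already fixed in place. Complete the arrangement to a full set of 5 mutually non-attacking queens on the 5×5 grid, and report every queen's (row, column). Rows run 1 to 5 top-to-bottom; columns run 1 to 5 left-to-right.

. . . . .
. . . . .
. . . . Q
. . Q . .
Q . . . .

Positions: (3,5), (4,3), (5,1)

(1,4) (2,2) (3,5) (4,3) (5,1)

Row 1: attacked by (3,5)→{3,5}; (4,3)→{3}; (5,1)→{1,5}. Safe: 2, 4. Place at column 4.
Row 2: attacked by (1,4)→{3,4,5}; (3,5)→{4,5}; (4,3)→{1,3,5}; (5,1)→{1,4}. Safe: 2. Place at column 2.
Columns [4, 2, 5, 3, 1], r−c [-3, 0, -2, 1, 4], r+c [5, 4, 8, 7, 6] are all distinct, so no two queens attack.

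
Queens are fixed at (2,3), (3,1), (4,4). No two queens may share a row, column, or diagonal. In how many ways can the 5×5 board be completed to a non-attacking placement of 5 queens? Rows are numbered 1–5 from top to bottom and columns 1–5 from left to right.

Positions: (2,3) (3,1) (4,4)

1

Branch on row 1: col 5 → 1.
Sum: 1 = 1.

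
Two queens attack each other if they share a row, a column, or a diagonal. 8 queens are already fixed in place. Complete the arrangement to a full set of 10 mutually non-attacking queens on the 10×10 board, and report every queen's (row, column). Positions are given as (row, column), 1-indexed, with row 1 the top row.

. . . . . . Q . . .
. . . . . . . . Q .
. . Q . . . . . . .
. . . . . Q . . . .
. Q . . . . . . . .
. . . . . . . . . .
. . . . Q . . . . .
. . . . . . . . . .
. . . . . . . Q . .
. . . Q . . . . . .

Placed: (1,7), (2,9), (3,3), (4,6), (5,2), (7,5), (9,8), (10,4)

Row 6: attacked by (1,7)→{2,7}; (2,9)→{5,9}; (3,3)→{3,6}; (4,6)→{4,6,8}; (5,2)→{1,2,3}; (7,5)→{4,5,6}; (9,8)→{5,8}; (10,4)→{4,8}. Safe: 10. Place at column 10.
Row 8: attacked by (1,7)→{7}; (2,9)→{3,9}; (3,3)→{3,8}; (4,6)→{2,6,10}; (5,2)→{2,5}; (6,10)→{8,10}; (7,5)→{4,5,6}; (9,8)→{7,8,9}; (10,4)→{2,4,6}. Safe: 1. Place at column 1.
Columns [7, 9, 3, 6, 2, 10, 5, 1, 8, 4], r−c [-6, -7, 0, -2, 3, -4, 2, 7, 1, 6], r+c [8, 11, 6, 10, 7, 16, 12, 9, 17, 14] are all distinct, so no two queens attack.

(1,7) (2,9) (3,3) (4,6) (5,2) (6,10) (7,5) (8,1) (9,8) (10,4)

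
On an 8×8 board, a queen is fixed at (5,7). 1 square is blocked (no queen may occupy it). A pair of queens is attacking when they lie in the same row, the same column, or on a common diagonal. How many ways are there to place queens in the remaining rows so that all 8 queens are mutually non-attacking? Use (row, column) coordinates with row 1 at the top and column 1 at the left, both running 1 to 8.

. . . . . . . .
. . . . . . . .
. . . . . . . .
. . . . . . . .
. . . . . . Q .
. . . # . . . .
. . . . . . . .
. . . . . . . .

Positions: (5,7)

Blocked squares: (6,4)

6

Branch on row 1: col 1 → 0; col 2 → 0; col 4 → 3; col 5 → 2; col 6 → 0; col 8 → 1.
Sum: 0 + 0 + 3 + 2 + 0 + 1 = 6.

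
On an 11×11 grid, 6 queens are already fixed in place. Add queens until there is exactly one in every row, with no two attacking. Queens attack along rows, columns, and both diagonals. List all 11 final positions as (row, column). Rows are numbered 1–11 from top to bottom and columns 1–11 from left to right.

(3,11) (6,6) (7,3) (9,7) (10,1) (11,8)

(1,2) (2,5) (3,11) (4,9) (5,4) (6,6) (7,3) (8,10) (9,7) (10,1) (11,8)

Row 1: attacked by (3,11)→{9,11}; (6,6)→{1,6,11}; (7,3)→{3,9}; (9,7)→{7}; (10,1)→{1,10}; (11,8)→{8}. Safe: 2, 4, 5. Place at column 2.
Row 2: attacked by (1,2)→{1,2,3}; (3,11)→{10,11}; (6,6)→{2,6,10}; (7,3)→{3,8}; (9,7)→{7}; (10,1)→{1,9}; (11,8)→{8}. Safe: 4, 5. Place at column 5.
Row 4: attacked by (1,2)→{2,5}; (2,5)→{3,5,7}; (3,11)→{10,11}; (6,6)→{4,6,8}; (7,3)→{3,6}; (9,7)→{2,7}; (10,1)→{1,7}; (11,8)→{1,8}. Safe: 9. Place at column 9.
Row 5: attacked by (1,2)→{2,6}; (2,5)→{2,5,8}; (3,11)→{9,11}; (4,9)→{8,9,10}; (6,6)→{5,6,7}; (7,3)→{1,3,5}; (9,7)→{3,7,11}; (10,1)→{1,6}; (11,8)→{2,8}. Safe: 4. Place at column 4.
Row 8: attacked by (1,2)→{2,9}; (2,5)→{5,11}; (3,11)→{6,11}; (4,9)→{5,9}; (5,4)→{1,4,7}; (6,6)→{4,6,8}; (7,3)→{2,3,4}; (9,7)→{6,7,8}; (10,1)→{1,3}; (11,8)→{5,8,11}. Safe: 10. Place at column 10.
Columns [2, 5, 11, 9, 4, 6, 3, 10, 7, 1, 8], r−c [-1, -3, -8, -5, 1, 0, 4, -2, 2, 9, 3], r+c [3, 7, 14, 13, 9, 12, 10, 18, 16, 11, 19] are all distinct, so no two queens attack.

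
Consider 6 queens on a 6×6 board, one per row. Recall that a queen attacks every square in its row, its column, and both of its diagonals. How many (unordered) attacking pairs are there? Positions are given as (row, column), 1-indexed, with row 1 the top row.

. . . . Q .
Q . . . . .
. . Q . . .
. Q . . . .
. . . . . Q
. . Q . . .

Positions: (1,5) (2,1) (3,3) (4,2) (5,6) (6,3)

Same column: (3,3)–(6,3) (column 3).
Same diagonal: (1,5)–(3,3) (|1−3| = |5−3| = 2); (1,5)–(4,2) (|1−4| = |5−2| = 3); (3,3)–(4,2) (|3−4| = |3−2| = 1).
Total attacking pairs: 4.

4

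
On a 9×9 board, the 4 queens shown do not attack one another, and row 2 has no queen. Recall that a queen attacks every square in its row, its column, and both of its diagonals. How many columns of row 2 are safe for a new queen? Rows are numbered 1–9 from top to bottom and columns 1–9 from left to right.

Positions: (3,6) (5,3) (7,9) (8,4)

3

(3,6) attacks row 2 at column 6 and diagonals 5, 7.
(5,3) attacks row 2 at column 3 and diagonals 6.
(7,9) attacks row 2 at column 9 and diagonals 4.
(8,4) attacks row 2 at column 4.
Attacked columns: {3, 4, 5, 6, 7, 9}. Safe: {1, 2, 8}.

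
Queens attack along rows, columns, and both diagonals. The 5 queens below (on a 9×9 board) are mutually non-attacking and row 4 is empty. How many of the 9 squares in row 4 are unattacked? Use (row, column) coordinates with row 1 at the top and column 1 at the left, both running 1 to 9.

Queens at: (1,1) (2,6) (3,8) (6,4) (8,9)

1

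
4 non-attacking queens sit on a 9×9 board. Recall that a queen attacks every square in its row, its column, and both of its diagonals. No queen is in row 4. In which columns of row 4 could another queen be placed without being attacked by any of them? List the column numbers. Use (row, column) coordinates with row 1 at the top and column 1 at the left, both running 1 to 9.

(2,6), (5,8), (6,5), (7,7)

(2,6) attacks row 4 at column 6 and diagonals 4, 8.
(5,8) attacks row 4 at column 8 and diagonals 7, 9.
(6,5) attacks row 4 at column 5 and diagonals 3, 7.
(7,7) attacks row 4 at column 7 and diagonals 4.
Attacked columns: {3, 4, 5, 6, 7, 8, 9}. Safe: {1, 2}.

columns 1, 2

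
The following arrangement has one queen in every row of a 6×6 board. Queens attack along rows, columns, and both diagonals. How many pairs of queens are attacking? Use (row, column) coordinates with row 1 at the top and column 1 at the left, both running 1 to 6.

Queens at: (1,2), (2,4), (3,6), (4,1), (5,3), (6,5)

All columns are distinct and no two queens satisfy |Δrow| = |Δcol|, so no pair attacks.

0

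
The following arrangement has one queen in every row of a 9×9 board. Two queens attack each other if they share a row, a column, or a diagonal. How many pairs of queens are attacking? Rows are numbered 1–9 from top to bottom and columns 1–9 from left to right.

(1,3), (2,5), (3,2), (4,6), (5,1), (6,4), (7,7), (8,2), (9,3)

7

Same column: (1,3)–(9,3) (column 3); (3,2)–(8,2) (column 2).
Same diagonal: (1,3)–(4,6) (|1−4| = |3−6| = 3); (4,6)–(6,4) (|4−6| = |6−4| = 2); (4,6)–(8,2) (|4−8| = |6−2| = 4); (6,4)–(8,2) (|6−8| = |4−2| = 2); (8,2)–(9,3) (|8−9| = |2−3| = 1).
Total attacking pairs: 7.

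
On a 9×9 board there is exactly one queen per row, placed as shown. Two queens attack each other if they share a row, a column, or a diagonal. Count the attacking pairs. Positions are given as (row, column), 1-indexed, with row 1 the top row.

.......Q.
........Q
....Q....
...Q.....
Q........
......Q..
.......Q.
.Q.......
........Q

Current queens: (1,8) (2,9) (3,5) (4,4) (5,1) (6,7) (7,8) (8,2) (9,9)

6

Same column: (1,8)–(7,8) (column 8); (2,9)–(9,9) (column 9).
Same diagonal: (1,8)–(2,9) (|1−2| = |8−9| = 1); (3,5)–(4,4) (|3−4| = |5−4| = 1); (4,4)–(9,9) (|4−9| = |4−9| = 5); (6,7)–(7,8) (|6−7| = |7−8| = 1).
Total attacking pairs: 6.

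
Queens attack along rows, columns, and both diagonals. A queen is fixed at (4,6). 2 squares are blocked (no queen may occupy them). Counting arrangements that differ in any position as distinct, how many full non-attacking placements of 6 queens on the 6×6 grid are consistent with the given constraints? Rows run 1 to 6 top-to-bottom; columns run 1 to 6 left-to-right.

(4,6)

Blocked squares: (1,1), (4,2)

Branch on row 1: col 2 → 0; col 4 → 0; col 5 → 1.
Sum: 0 + 0 + 1 = 1.

1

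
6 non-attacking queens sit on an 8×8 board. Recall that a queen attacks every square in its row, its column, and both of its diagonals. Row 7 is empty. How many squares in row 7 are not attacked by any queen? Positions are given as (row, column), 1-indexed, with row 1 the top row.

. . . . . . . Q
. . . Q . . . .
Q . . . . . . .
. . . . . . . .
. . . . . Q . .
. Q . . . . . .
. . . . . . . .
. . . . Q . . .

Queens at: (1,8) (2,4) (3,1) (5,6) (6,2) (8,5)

(1,8) attacks row 7 at column 8 and diagonals 2.
(2,4) attacks row 7 at column 4.
(3,1) attacks row 7 at column 1 and diagonals 5.
(5,6) attacks row 7 at column 6 and diagonals 4, 8.
(6,2) attacks row 7 at column 2 and diagonals 1, 3.
(8,5) attacks row 7 at column 5 and diagonals 4, 6.
Attacked columns: {1, 2, 3, 4, 5, 6, 8}. Safe: {7}.

1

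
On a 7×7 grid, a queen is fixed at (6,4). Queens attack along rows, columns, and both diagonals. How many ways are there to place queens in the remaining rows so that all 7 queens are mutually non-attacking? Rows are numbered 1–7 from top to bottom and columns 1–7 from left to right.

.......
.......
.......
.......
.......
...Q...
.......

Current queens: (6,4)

6

Branch on row 1: col 1 → 1; col 2 → 1; col 3 → 1; col 5 → 1; col 6 → 1; col 7 → 1.
Sum: 1 + 1 + 1 + 1 + 1 + 1 = 6.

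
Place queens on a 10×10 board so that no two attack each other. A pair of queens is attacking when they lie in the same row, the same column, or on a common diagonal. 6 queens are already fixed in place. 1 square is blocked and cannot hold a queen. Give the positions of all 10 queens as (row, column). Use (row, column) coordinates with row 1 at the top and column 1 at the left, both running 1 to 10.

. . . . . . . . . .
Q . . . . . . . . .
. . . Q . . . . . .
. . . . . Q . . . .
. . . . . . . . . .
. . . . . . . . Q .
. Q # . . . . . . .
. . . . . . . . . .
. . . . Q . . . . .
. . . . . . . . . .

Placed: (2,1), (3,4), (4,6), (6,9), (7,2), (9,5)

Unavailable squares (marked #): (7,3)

(1,10) (2,1) (3,4) (4,6) (5,3) (6,9) (7,2) (8,8) (9,5) (10,7)

Row 1: attacked by (2,1)→{1,2}; (3,4)→{2,4,6}; (4,6)→{3,6,9}; (6,9)→{4,9}; (7,2)→{2,8}; (9,5)→{5}. Safe: 7, 10. Place at column 10.
Row 5: attacked by (1,10)→{6,10}; (2,1)→{1,4}; (3,4)→{2,4,6}; (4,6)→{5,6,7}; (6,9)→{8,9,10}; (7,2)→{2,4}; (9,5)→{1,5,9}. Safe: 3. Place at column 3.
Row 8: attacked by (1,10)→{3,10}; (2,1)→{1,7}; (3,4)→{4,9}; (4,6)→{2,6,10}; (5,3)→{3,6}; (6,9)→{7,9}; (7,2)→{1,2,3}; (9,5)→{4,5,6}. Safe: 8. Place at column 8.
Row 10: attacked by (1,10)→{1,10}; (2,1)→{1,9}; (3,4)→{4}; (4,6)→{6}; (5,3)→{3,8}; (6,9)→{5,9}; (7,2)→{2,5}; (8,8)→{6,8,10}; (9,5)→{4,5,6}. Safe: 7. Place at column 7.
Columns [10, 1, 4, 6, 3, 9, 2, 8, 5, 7], r−c [-9, 1, -1, -2, 2, -3, 5, 0, 4, 3], r+c [11, 3, 7, 10, 8, 15, 9, 16, 14, 17] are all distinct, so no two queens attack.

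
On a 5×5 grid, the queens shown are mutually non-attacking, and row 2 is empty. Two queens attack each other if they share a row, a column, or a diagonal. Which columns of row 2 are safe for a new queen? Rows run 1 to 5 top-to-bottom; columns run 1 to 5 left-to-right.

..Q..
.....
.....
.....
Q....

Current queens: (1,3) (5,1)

columns 5

(1,3) attacks row 2 at column 3 and diagonals 2, 4.
(5,1) attacks row 2 at column 1 and diagonals 4.
Attacked columns: {1, 2, 3, 4}. Safe: {5}.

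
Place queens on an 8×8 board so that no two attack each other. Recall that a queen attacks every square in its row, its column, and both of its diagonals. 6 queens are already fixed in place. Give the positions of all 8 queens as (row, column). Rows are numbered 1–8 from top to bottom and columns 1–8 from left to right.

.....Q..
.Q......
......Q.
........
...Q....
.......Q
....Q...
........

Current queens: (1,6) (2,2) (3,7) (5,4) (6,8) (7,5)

(1,6) (2,2) (3,7) (4,1) (5,4) (6,8) (7,5) (8,3)

Row 4: attacked by (1,6)→{3,6}; (2,2)→{2,4}; (3,7)→{6,7,8}; (5,4)→{3,4,5}; (6,8)→{6,8}; (7,5)→{2,5,8}. Safe: 1. Place at column 1.
Row 8: attacked by (1,6)→{6}; (2,2)→{2,8}; (3,7)→{2,7}; (4,1)→{1,5}; (5,4)→{1,4,7}; (6,8)→{6,8}; (7,5)→{4,5,6}. Safe: 3. Place at column 3.
Columns [6, 2, 7, 1, 4, 8, 5, 3], r−c [-5, 0, -4, 3, 1, -2, 2, 5], r+c [7, 4, 10, 5, 9, 14, 12, 11] are all distinct, so no two queens attack.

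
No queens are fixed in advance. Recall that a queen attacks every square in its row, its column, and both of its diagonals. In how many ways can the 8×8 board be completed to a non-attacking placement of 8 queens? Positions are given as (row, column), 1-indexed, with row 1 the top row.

Branch on row 1: col 1 → 4; col 2 → 8; col 3 → 16; col 4 → 18; col 5 → 18; col 6 → 16; col 7 → 8; col 8 → 4.
Sum: 4 + 8 + 16 + 18 + 18 + 16 + 8 + 4 = 92.
(This is the classic 8-queens count.)

92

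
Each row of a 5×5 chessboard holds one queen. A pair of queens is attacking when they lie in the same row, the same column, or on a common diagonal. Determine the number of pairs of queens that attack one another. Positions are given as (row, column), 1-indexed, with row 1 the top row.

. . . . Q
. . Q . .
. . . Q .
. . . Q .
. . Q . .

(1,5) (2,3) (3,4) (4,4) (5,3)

4

Same column: (2,3)–(5,3) (column 3); (3,4)–(4,4) (column 4).
Same diagonal: (2,3)–(3,4) (|2−3| = |3−4| = 1); (4,4)–(5,3) (|4−5| = |4−3| = 1).
Total attacking pairs: 4.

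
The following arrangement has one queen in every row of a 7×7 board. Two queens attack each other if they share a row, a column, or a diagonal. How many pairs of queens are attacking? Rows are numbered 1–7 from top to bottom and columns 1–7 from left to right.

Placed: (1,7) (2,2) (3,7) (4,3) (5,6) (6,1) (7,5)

Same column: (1,7)–(3,7) (column 7).
Same diagonal: (4,3)–(6,1) (|4−6| = |3−1| = 2).
Total attacking pairs: 2.

2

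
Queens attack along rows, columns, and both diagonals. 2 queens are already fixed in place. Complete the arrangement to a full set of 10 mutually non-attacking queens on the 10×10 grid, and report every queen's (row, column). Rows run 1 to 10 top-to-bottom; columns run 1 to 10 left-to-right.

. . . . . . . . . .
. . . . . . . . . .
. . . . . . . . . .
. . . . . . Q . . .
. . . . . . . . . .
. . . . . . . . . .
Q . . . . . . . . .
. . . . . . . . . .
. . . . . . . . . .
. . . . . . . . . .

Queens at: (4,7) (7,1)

(1,5) (2,8) (3,4) (4,7) (5,10) (6,3) (7,1) (8,6) (9,9) (10,2)

Row 1: attacked by (4,7)→{4,7,10}; (7,1)→{1,7}. Safe: 2, 3, 5, 6, 8, 9. Place at column 5.
Row 2: attacked by (1,5)→{4,5,6}; (4,7)→{5,7,9}; (7,1)→{1,6}. Safe: 2, 3, 8, 10. Place at column 8.
Row 3: attacked by (1,5)→{3,5,7}; (2,8)→{7,8,9}; (4,7)→{6,7,8}; (7,1)→{1,5}. Safe: 2, 4, 10. Place at column 4.
Row 5: attacked by (1,5)→{1,5,9}; (2,8)→{5,8}; (3,4)→{2,4,6}; (4,7)→{6,7,8}; (7,1)→{1,3}. Safe: 10. Place at column 10.
Row 6: attacked by (1,5)→{5,10}; (2,8)→{4,8}; (3,4)→{1,4,7}; (4,7)→{5,7,9}; (5,10)→{9,10}; (7,1)→{1,2}. Safe: 3, 6. Place at column 3.
Row 8: attacked by (1,5)→{5}; (2,8)→{2,8}; (3,4)→{4,9}; (4,7)→{3,7}; (5,10)→{7,10}; (6,3)→{1,3,5}; (7,1)→{1,2}. Safe: 6. Place at column 6.
Row 9: attacked by (1,5)→{5}; (2,8)→{1,8}; (3,4)→{4,10}; (4,7)→{2,7}; (5,10)→{6,10}; (6,3)→{3,6}; (7,1)→{1,3}; (8,6)→{5,6,7}. Safe: 9. Place at column 9.
Row 10: attacked by (1,5)→{5}; (2,8)→{8}; (3,4)→{4}; (4,7)→{1,7}; (5,10)→{5,10}; (6,3)→{3,7}; (7,1)→{1,4}; (8,6)→{4,6,8}; (9,9)→{8,9,10}. Safe: 2. Place at column 2.
Columns [5, 8, 4, 7, 10, 3, 1, 6, 9, 2], r−c [-4, -6, -1, -3, -5, 3, 6, 2, 0, 8], r+c [6, 10, 7, 11, 15, 9, 8, 14, 18, 12] are all distinct, so no two queens attack.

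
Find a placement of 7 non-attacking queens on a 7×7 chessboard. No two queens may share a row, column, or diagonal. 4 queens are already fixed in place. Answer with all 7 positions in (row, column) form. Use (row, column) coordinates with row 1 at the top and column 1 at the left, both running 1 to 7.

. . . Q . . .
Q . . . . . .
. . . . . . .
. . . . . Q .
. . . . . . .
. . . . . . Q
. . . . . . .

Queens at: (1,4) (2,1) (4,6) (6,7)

(1,4) (2,1) (3,3) (4,6) (5,2) (6,7) (7,5)

Row 3: attacked by (1,4)→{2,4,6}; (2,1)→{1,2}; (4,6)→{5,6,7}; (6,7)→{4,7}. Safe: 3. Place at column 3.
Row 5: attacked by (1,4)→{4}; (2,1)→{1,4}; (3,3)→{1,3,5}; (4,6)→{5,6,7}; (6,7)→{6,7}. Safe: 2. Place at column 2.
Row 7: attacked by (1,4)→{4}; (2,1)→{1,6}; (3,3)→{3,7}; (4,6)→{3,6}; (5,2)→{2,4}; (6,7)→{6,7}. Safe: 5. Place at column 5.
Columns [4, 1, 3, 6, 2, 7, 5], r−c [-3, 1, 0, -2, 3, -1, 2], r+c [5, 3, 6, 10, 7, 13, 12] are all distinct, so no two queens attack.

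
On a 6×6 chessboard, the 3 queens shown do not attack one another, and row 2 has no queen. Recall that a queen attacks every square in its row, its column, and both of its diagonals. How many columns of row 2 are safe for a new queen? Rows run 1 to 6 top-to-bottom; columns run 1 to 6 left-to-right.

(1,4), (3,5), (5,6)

(1,4) attacks row 2 at column 4 and diagonals 3, 5.
(3,5) attacks row 2 at column 5 and diagonals 4, 6.
(5,6) attacks row 2 at column 6 and diagonals 3.
Attacked columns: {3, 4, 5, 6}. Safe: {1, 2}.

2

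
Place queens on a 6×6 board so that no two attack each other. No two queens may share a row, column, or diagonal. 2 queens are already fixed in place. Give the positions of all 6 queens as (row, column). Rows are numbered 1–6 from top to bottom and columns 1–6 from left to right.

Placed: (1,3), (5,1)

Row 2: attacked by (1,3)→{2,3,4}; (5,1)→{1,4}. Safe: 5, 6. Place at column 6.
Row 3: attacked by (1,3)→{1,3,5}; (2,6)→{5,6}; (5,1)→{1,3}. Safe: 2, 4. Place at column 2.
Row 4: attacked by (1,3)→{3,6}; (2,6)→{4,6}; (3,2)→{1,2,3}; (5,1)→{1,2}. Safe: 5. Place at column 5.
Row 6: attacked by (1,3)→{3}; (2,6)→{2,6}; (3,2)→{2,5}; (4,5)→{3,5}; (5,1)→{1,2}. Safe: 4. Place at column 4.
Columns [3, 6, 2, 5, 1, 4], r−c [-2, -4, 1, -1, 4, 2], r+c [4, 8, 5, 9, 6, 10] are all distinct, so no two queens attack.

(1,3) (2,6) (3,2) (4,5) (5,1) (6,4)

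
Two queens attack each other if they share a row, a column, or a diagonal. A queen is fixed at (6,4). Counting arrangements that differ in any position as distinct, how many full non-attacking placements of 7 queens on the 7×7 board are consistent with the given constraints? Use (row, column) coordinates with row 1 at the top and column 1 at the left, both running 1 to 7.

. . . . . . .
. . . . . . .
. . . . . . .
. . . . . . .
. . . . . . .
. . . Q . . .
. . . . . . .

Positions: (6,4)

Branch on row 1: col 1 → 1; col 2 → 1; col 3 → 1; col 5 → 1; col 6 → 1; col 7 → 1.
Sum: 1 + 1 + 1 + 1 + 1 + 1 = 6.

6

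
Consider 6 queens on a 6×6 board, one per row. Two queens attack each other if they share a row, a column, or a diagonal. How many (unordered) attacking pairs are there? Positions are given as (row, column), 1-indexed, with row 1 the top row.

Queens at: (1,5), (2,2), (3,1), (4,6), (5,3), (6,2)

4

Same column: (2,2)–(6,2) (column 2).
Same diagonal: (2,2)–(3,1) (|2−3| = |2−1| = 1); (3,1)–(5,3) (|3−5| = |1−3| = 2); (5,3)–(6,2) (|5−6| = |3−2| = 1).
Total attacking pairs: 4.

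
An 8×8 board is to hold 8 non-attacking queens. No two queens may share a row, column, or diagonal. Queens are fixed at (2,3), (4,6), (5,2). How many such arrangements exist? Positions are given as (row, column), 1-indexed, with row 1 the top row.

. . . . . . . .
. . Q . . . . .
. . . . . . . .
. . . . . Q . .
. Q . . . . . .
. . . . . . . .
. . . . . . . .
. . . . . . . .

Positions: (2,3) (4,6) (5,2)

Branch on row 1: col 1 → 0; col 5 → 0; col 7 → 0; col 8 → 1.
Sum: 0 + 0 + 0 + 1 = 1.

1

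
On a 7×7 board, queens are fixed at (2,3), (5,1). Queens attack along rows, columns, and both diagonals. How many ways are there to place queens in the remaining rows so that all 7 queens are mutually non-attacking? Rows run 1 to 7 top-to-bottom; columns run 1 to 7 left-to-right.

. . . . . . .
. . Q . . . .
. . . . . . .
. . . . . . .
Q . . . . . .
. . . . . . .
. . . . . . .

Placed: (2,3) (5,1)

2

Branch on row 1: col 6 → 2; col 7 → 0.
Sum: 2 + 0 = 2.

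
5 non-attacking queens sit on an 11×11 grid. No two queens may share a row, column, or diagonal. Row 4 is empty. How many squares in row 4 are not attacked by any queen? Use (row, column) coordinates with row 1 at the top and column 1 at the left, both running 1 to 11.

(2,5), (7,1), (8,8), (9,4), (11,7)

(2,5) attacks row 4 at column 5 and diagonals 3, 7.
(7,1) attacks row 4 at column 1 and diagonals 4.
(8,8) attacks row 4 at column 8 and diagonals 4.
(9,4) attacks row 4 at column 4 and diagonals 9.
(11,7) attacks row 4 at column 7.
Attacked columns: {1, 3, 4, 5, 7, 8, 9}. Safe: {2, 6, 10, 11}.

4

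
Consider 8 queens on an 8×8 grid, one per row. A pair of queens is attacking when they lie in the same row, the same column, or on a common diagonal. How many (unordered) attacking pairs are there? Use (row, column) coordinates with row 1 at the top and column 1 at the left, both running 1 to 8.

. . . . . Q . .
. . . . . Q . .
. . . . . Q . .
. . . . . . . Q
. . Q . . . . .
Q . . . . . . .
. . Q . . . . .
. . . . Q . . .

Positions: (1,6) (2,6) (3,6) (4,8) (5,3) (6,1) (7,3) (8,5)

Same column: (1,6)–(2,6) (column 6); (1,6)–(3,6) (column 6); (2,6)–(3,6) (column 6); (5,3)–(7,3) (column 3).
Same diagonal: (1,6)–(6,1) (|1−6| = |6−1| = 5); (2,6)–(4,8) (|2−4| = |6−8| = 2); (2,6)–(5,3) (|2−5| = |6−3| = 3).
Total attacking pairs: 7.

7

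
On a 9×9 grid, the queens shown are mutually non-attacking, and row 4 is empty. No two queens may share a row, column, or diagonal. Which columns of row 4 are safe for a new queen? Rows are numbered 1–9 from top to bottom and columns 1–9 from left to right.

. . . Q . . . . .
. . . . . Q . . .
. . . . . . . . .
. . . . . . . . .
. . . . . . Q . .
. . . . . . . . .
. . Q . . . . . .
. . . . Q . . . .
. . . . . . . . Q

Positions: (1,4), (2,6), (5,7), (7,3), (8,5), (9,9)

columns 2

(1,4) attacks row 4 at column 4 and diagonals 1, 7.
(2,6) attacks row 4 at column 6 and diagonals 4, 8.
(5,7) attacks row 4 at column 7 and diagonals 6, 8.
(7,3) attacks row 4 at column 3 and diagonals 6.
(8,5) attacks row 4 at column 5 and diagonals 1, 9.
(9,9) attacks row 4 at column 9 and diagonals 4.
Attacked columns: {1, 3, 4, 5, 6, 7, 8, 9}. Safe: {2}.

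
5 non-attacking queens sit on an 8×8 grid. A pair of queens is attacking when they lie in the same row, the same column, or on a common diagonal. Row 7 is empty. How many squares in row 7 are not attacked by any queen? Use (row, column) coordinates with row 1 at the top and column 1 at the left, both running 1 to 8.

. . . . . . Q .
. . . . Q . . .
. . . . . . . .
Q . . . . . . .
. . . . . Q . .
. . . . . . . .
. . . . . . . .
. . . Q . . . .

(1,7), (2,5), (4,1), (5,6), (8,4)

(1,7) attacks row 7 at column 7 and diagonals 1.
(2,5) attacks row 7 at column 5.
(4,1) attacks row 7 at column 1 and diagonals 4.
(5,6) attacks row 7 at column 6 and diagonals 4, 8.
(8,4) attacks row 7 at column 4 and diagonals 3, 5.
Attacked columns: {1, 3, 4, 5, 6, 7, 8}. Safe: {2}.

1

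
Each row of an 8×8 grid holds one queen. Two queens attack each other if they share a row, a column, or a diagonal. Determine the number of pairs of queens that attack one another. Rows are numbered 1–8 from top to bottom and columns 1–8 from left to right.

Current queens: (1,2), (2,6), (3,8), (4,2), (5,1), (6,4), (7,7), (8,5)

Same column: (1,2)–(4,2) (column 2).
Same diagonal: (4,2)–(5,1) (|4−5| = |2−1| = 1); (4,2)–(6,4) (|4−6| = |2−4| = 2).
Total attacking pairs: 3.

3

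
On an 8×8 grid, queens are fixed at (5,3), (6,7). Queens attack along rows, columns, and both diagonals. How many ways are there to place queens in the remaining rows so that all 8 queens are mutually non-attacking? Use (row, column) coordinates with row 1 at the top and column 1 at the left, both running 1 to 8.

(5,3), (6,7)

2

Branch on row 1: col 1 → 1; col 4 → 0; col 5 → 1; col 6 → 0; col 8 → 0.
Sum: 1 + 0 + 1 + 0 + 0 = 2.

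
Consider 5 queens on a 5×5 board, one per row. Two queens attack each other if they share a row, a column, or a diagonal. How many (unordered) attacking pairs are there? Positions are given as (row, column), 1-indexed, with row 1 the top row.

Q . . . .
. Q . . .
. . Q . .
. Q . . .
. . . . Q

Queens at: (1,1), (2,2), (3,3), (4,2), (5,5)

8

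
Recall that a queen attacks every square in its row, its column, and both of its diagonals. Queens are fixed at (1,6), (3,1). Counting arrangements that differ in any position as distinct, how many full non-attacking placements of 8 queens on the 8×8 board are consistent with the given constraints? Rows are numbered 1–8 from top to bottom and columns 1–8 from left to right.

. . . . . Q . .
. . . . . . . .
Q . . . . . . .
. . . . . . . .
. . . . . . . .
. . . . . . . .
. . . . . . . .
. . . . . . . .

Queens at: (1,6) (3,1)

4

Branch on row 2: col 3 → 3; col 4 → 1; col 8 → 0.
Sum: 3 + 1 + 0 = 4.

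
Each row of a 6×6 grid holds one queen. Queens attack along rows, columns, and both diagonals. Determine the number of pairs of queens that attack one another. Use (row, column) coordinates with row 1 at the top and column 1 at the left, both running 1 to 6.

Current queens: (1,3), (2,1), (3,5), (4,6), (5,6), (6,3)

Same column: (1,3)–(6,3) (column 3); (4,6)–(5,6) (column 6).
Same diagonal: (1,3)–(3,5) (|1−3| = |3−5| = 2); (1,3)–(4,6) (|1−4| = |3−6| = 3); (3,5)–(4,6) (|3−4| = |5−6| = 1).
Total attacking pairs: 5.

5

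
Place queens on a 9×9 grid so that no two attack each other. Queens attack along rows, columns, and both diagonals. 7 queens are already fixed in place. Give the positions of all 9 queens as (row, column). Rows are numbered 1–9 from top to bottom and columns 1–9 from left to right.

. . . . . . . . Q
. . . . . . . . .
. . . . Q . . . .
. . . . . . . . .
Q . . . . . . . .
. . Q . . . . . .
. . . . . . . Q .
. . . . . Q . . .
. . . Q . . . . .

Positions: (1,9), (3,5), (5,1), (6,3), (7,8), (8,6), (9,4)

(1,9) (2,2) (3,5) (4,7) (5,1) (6,3) (7,8) (8,6) (9,4)

Row 2: attacked by (1,9)→{8,9}; (3,5)→{4,5,6}; (5,1)→{1,4}; (6,3)→{3,7}; (7,8)→{3,8}; (8,6)→{6}; (9,4)→{4}. Safe: 2. Place at column 2.
Row 4: attacked by (1,9)→{6,9}; (2,2)→{2,4}; (3,5)→{4,5,6}; (5,1)→{1,2}; (6,3)→{1,3,5}; (7,8)→{5,8}; (8,6)→{2,6}; (9,4)→{4,9}. Safe: 7. Place at column 7.
Columns [9, 2, 5, 7, 1, 3, 8, 6, 4], r−c [-8, 0, -2, -3, 4, 3, -1, 2, 5], r+c [10, 4, 8, 11, 6, 9, 15, 14, 13] are all distinct, so no two queens attack.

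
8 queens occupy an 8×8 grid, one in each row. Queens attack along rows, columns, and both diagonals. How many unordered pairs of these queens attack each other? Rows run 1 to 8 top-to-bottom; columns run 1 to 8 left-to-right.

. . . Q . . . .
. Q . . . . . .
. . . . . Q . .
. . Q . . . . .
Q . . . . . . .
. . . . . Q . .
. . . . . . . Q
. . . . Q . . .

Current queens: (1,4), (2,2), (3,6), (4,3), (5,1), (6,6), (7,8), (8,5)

Same column: (3,6)–(6,6) (column 6).
Same diagonal: (1,4)–(3,6) (|1−3| = |4−6| = 2); (2,2)–(6,6) (|2−6| = |2−6| = 4).
Total attacking pairs: 3.

3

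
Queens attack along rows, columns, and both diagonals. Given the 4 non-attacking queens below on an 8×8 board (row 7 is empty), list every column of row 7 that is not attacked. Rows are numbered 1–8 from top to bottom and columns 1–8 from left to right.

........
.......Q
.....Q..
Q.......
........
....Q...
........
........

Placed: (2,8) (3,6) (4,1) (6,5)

(2,8) attacks row 7 at column 8 and diagonals 3.
(3,6) attacks row 7 at column 6 and diagonals 2.
(4,1) attacks row 7 at column 1 and diagonals 4.
(6,5) attacks row 7 at column 5 and diagonals 4, 6.
Attacked columns: {1, 2, 3, 4, 5, 6, 8}. Safe: {7}.

columns 7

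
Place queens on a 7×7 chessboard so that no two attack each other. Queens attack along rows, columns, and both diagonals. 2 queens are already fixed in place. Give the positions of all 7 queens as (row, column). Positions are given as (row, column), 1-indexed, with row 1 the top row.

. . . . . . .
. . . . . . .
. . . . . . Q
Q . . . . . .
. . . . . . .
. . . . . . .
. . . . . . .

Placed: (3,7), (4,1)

Row 1: attacked by (3,7)→{5,7}; (4,1)→{1,4}. Safe: 2, 3, 6. Place at column 6.
Row 2: attacked by (1,6)→{5,6,7}; (3,7)→{6,7}; (4,1)→{1,3}. Safe: 2, 4. Place at column 4.
Row 5: attacked by (1,6)→{2,6}; (2,4)→{1,4,7}; (3,7)→{5,7}; (4,1)→{1,2}. Safe: 3. Place at column 3.
Row 6: attacked by (1,6)→{1,6}; (2,4)→{4}; (3,7)→{4,7}; (4,1)→{1,3}; (5,3)→{2,3,4}. Safe: 5. Place at column 5.
Row 7: attacked by (1,6)→{6}; (2,4)→{4}; (3,7)→{3,7}; (4,1)→{1,4}; (5,3)→{1,3,5}; (6,5)→{4,5,6}. Safe: 2. Place at column 2.
Columns [6, 4, 7, 1, 3, 5, 2], r−c [-5, -2, -4, 3, 2, 1, 5], r+c [7, 6, 10, 5, 8, 11, 9] are all distinct, so no two queens attack.

(1,6) (2,4) (3,7) (4,1) (5,3) (6,5) (7,2)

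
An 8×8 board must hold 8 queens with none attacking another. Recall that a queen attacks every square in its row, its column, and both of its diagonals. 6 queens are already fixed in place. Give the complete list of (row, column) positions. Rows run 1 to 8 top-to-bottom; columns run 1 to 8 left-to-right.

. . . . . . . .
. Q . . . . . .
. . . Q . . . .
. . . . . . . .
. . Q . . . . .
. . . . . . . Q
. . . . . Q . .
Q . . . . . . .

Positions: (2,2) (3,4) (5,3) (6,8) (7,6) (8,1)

Row 1: attacked by (2,2)→{1,2,3}; (3,4)→{2,4,6}; (5,3)→{3,7}; (6,8)→{3,8}; (7,6)→{6}; (8,1)→{1,8}. Safe: 5. Place at column 5.
Row 4: attacked by (1,5)→{2,5,8}; (2,2)→{2,4}; (3,4)→{3,4,5}; (5,3)→{2,3,4}; (6,8)→{6,8}; (7,6)→{3,6}; (8,1)→{1,5}. Safe: 7. Place at column 7.
Columns [5, 2, 4, 7, 3, 8, 6, 1], r−c [-4, 0, -1, -3, 2, -2, 1, 7], r+c [6, 4, 7, 11, 8, 14, 13, 9] are all distinct, so no two queens attack.

(1,5) (2,2) (3,4) (4,7) (5,3) (6,8) (7,6) (8,1)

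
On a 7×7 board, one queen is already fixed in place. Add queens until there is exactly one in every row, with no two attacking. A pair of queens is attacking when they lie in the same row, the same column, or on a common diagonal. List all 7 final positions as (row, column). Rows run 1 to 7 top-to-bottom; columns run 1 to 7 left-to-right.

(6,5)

Row 1: attacked by (6,5)→{5}. Safe: 1, 2, 3, 4, 6, 7. Place at column 2.
Row 2: attacked by (1,2)→{1,2,3}; (6,5)→{1,5}. Safe: 4, 6, 7. Place at column 4.
Row 3: attacked by (1,2)→{2,4}; (2,4)→{3,4,5}; (6,5)→{2,5}. Safe: 1, 6, 7. Place at column 6.
Row 4: attacked by (1,2)→{2,5}; (2,4)→{2,4,6}; (3,6)→{5,6,7}; (6,5)→{3,5,7}. Safe: 1. Place at column 1.
Row 5: attacked by (1,2)→{2,6}; (2,4)→{1,4,7}; (3,6)→{4,6}; (4,1)→{1,2}; (6,5)→{4,5,6}. Safe: 3. Place at column 3.
Row 7: attacked by (1,2)→{2}; (2,4)→{4}; (3,6)→{2,6}; (4,1)→{1,4}; (5,3)→{1,3,5}; (6,5)→{4,5,6}. Safe: 7. Place at column 7.
Columns [2, 4, 6, 1, 3, 5, 7], r−c [-1, -2, -3, 3, 2, 1, 0], r+c [3, 6, 9, 5, 8, 11, 14] are all distinct, so no two queens attack.

(1,2) (2,4) (3,6) (4,1) (5,3) (6,5) (7,7)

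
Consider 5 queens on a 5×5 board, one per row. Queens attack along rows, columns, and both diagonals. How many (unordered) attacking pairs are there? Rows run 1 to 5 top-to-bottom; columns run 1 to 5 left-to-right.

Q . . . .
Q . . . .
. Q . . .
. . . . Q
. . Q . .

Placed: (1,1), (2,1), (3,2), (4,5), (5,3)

2

Same column: (1,1)–(2,1) (column 1).
Same diagonal: (2,1)–(3,2) (|2−3| = |1−2| = 1).
Total attacking pairs: 2.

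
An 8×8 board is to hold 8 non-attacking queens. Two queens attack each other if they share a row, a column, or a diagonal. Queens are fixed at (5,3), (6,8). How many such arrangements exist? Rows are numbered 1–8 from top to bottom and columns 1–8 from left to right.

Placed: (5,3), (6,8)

Branch on row 1: col 1 → 0; col 2 → 1; col 4 → 0; col 5 → 2; col 6 → 0.
Sum: 0 + 1 + 0 + 2 + 0 = 3.

3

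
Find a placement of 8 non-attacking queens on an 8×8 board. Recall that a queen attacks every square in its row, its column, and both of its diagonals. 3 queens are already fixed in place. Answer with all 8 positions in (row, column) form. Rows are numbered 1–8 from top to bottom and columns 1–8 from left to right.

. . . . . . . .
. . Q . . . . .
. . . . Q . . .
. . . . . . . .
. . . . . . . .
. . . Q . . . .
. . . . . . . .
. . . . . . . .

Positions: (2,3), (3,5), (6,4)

Row 1: attacked by (2,3)→{2,3,4}; (3,5)→{3,5,7}; (6,4)→{4}. Safe: 1, 6, 8. Place at column 6.
Row 4: attacked by (1,6)→{3,6}; (2,3)→{1,3,5}; (3,5)→{4,5,6}; (6,4)→{2,4,6}. Safe: 7, 8. Place at column 7.
Row 5: attacked by (1,6)→{2,6}; (2,3)→{3,6}; (3,5)→{3,5,7}; (4,7)→{6,7,8}; (6,4)→{3,4,5}. Safe: 1. Place at column 1.
Row 7: attacked by (1,6)→{6}; (2,3)→{3,8}; (3,5)→{1,5}; (4,7)→{4,7}; (5,1)→{1,3}; (6,4)→{3,4,5}. Safe: 2. Place at column 2.
Row 8: attacked by (1,6)→{6}; (2,3)→{3}; (3,5)→{5}; (4,7)→{3,7}; (5,1)→{1,4}; (6,4)→{2,4,6}; (7,2)→{1,2,3}. Safe: 8. Place at column 8.
Columns [6, 3, 5, 7, 1, 4, 2, 8], r−c [-5, -1, -2, -3, 4, 2, 5, 0], r+c [7, 5, 8, 11, 6, 10, 9, 16] are all distinct, so no two queens attack.

(1,6) (2,3) (3,5) (4,7) (5,1) (6,4) (7,2) (8,8)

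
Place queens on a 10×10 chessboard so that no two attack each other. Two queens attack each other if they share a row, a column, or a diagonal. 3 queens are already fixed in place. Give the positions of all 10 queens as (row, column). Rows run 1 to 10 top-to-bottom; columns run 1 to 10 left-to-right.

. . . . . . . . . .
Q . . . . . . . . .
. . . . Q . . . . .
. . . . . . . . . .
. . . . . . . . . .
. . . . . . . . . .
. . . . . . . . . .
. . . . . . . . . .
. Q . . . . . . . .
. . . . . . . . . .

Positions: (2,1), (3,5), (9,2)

Row 1: attacked by (2,1)→{1,2}; (3,5)→{3,5,7}; (9,2)→{2,10}. Safe: 4, 6, 8, 9. Place at column 4.
Row 4: attacked by (1,4)→{1,4,7}; (2,1)→{1,3}; (3,5)→{4,5,6}; (9,2)→{2,7}. Safe: 8, 9, 10. Place at column 8.
Row 5: attacked by (1,4)→{4,8}; (2,1)→{1,4}; (3,5)→{3,5,7}; (4,8)→{7,8,9}; (9,2)→{2,6}. Safe: 10. Place at column 10.
Row 6: attacked by (1,4)→{4,9}; (2,1)→{1,5}; (3,5)→{2,5,8}; (4,8)→{6,8,10}; (5,10)→{9,10}; (9,2)→{2,5}. Safe: 3, 7. Place at column 3.
Row 7: attacked by (1,4)→{4,10}; (2,1)→{1,6}; (3,5)→{1,5,9}; (4,8)→{5,8}; (5,10)→{8,10}; (6,3)→{2,3,4}; (9,2)→{2,4}. Safe: 7. Place at column 7.
Row 8: attacked by (1,4)→{4}; (2,1)→{1,7}; (3,5)→{5,10}; (4,8)→{4,8}; (5,10)→{7,10}; (6,3)→{1,3,5}; (7,7)→{6,7,8}; (9,2)→{1,2,3}. Safe: 9. Place at column 9.
Row 10: attacked by (1,4)→{4}; (2,1)→{1,9}; (3,5)→{5}; (4,8)→{2,8}; (5,10)→{5,10}; (6,3)→{3,7}; (7,7)→{4,7,10}; (8,9)→{7,9}; (9,2)→{1,2,3}. Safe: 6. Place at column 6.
Columns [4, 1, 5, 8, 10, 3, 7, 9, 2, 6], r−c [-3, 1, -2, -4, -5, 3, 0, -1, 7, 4], r+c [5, 3, 8, 12, 15, 9, 14, 17, 11, 16] are all distinct, so no two queens attack.

(1,4) (2,1) (3,5) (4,8) (5,10) (6,3) (7,7) (8,9) (9,2) (10,6)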